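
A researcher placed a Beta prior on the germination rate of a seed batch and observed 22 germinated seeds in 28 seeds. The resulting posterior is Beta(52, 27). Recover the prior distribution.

Under Beta–binomial conjugacy the posterior parameters are (a+s, b+f).
Subtract the data counts: 52−22=30, 27−6=21.

Beta(30, 21)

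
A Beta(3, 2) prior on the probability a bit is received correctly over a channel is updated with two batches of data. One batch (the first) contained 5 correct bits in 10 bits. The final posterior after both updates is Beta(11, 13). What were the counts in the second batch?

3 correct bits and 6 errors

Because Beta–binomial updating is additive in the counts, the combined data contributed (α_post−α_prior, β_post−β_prior) successes and failures.
Total across both batches: 11−3=8 correct bits, 13−2=11 errors.
Subtract the first batch: 8−5=3 correct bits and 11−5=6 errors.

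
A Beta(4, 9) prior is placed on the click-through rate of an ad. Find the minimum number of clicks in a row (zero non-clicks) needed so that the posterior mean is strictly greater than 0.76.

k = 25

After k clicks and 0 non-clicks the posterior is Beta(4+k, 9), with mean (4+k)/(4+9+k).
Set (4+k)/(13+k) > 0.76 and solve: k > (0.76·13 − 4)/(1 − 0.76) = 24.500.
The smallest integer exceeding 24.500 is 25.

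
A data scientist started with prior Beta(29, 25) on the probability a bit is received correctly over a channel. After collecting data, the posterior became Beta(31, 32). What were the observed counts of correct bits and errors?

2 correct bits and 7 errors

Under Beta–binomial conjugacy the posterior parameters are (a+s, b+f).
Match parameters: s=31−29=2, f=32−25=7.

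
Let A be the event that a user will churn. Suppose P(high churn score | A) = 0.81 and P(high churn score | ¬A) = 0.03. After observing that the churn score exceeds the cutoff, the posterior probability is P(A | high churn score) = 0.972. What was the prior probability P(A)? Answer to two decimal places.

P(A) = 0.56

Bayes' rule in odds form gives O(A|E) = O(A)·[P(E|A)/P(E|¬A)], hence O(A) = O(A|E)/LR.
Posterior odds = 0.972/(1−0.972) = 34.7143. LR = 0.81/0.03 = 27.0000.
Prior odds = 34.7143/27.0000 = 1.2857, so P(A) = 1.2857/(1+1.2857) ≈ 0.56.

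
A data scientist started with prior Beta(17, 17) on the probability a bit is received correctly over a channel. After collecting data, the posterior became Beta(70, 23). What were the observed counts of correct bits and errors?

Beta is conjugate to the binomial likelihood: posterior = Beta(a+s, b+f).
So s = 70 − 17 = 53 and f = 23 − 17 = 6.

53 correct bits and 6 errors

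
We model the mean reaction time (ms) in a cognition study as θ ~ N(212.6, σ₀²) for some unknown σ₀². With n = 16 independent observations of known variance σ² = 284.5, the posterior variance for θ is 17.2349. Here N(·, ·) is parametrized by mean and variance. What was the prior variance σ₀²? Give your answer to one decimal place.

For the Normal–Normal model with known σ², precisions add: τ_n = τ₀ + n/σ².
So 1/σ₀² = 1/17.2349 − 16/284.5 = 0.058022 − 0.056239 = 0.001783.
Hence σ₀² = 1/0.001783 ≈ 560.9.

σ₀² = 560.9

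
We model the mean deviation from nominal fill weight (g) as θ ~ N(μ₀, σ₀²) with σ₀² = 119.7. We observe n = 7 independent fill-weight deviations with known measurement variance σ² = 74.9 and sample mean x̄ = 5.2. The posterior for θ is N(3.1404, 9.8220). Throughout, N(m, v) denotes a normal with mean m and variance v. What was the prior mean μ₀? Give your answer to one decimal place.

The posterior mean is a precision-weighted average: μ_n = (τ₀μ₀ + τ_data·x̄)/(τ₀+τ_data), with τ₀=1/σ₀² and τ_data=n/σ².
Here τ₀ = 1/119.7 = 0.008354 and τ_data = 7/74.9 = 0.093458, so τ_n = 0.101812.
Rearranging for μ₀: μ₀ = (μ_n·τ_n − τ_data·x̄)/τ₀ = (3.1404·0.101812 − 0.093458·5.2) / 0.008354 = -0.166251/0.008354 ≈ -19.9.

μ₀ = -19.9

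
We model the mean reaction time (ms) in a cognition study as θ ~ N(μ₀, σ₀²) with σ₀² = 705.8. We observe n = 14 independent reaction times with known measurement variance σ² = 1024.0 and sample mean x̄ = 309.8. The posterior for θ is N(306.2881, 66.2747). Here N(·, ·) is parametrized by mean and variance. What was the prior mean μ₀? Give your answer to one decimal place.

μ₀ = 272.4

The posterior mean is a precision-weighted average: μ_n = (τ₀μ₀ + τ_data·x̄)/(τ₀+τ_data), with τ₀=1/σ₀² and τ_data=n/σ².
Here τ₀ = 1/705.8 = 0.001417 and τ_data = 14/1024.0 = 0.013672, so τ_n = 0.015089.
Rearranging for μ₀: μ₀ = (μ_n·τ_n − τ_data·x̄)/τ₀ = (306.2881·0.015089 − 0.013672·309.8) / 0.001417 = 0.385996/0.001417 ≈ 272.4.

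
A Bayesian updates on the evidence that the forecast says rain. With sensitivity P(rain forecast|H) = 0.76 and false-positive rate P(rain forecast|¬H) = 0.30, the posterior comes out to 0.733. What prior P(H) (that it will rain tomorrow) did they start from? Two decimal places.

P(H) = 0.52

Bayes' rule in odds form gives O(H|E) = O(H)·[P(E|H)/P(E|¬H)], hence O(H) = O(H|E)/LR.
Posterior odds = 0.733/(1−0.733) = 2.7453. LR = 0.76/0.30 = 2.5333.
Prior odds = 2.7453/2.5333 = 1.0837, so P(H) = 1.0837/(1+1.0837) ≈ 0.52.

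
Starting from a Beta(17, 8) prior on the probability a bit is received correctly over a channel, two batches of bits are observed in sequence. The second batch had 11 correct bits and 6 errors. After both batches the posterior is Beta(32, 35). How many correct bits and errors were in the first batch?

Because Beta–binomial updating is additive in the counts, the combined data contributed (α_post−α_prior, β_post−β_prior) successes and failures.
Total across both batches: 32−17=15 correct bits, 35−8=27 errors.
Subtract the second batch: 15−11=4 correct bits and 27−6=21 errors.

4 correct bits and 21 errors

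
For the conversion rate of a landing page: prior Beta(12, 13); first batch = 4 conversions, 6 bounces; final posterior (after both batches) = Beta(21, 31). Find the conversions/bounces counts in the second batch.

Sequential conjugate updates are equivalent to a single update on the pooled data, so total successes = posterior α − prior α and total failures = posterior β − prior β.
Total across both batches: 21−12=9 conversions, 31−13=18 bounces.
Subtract the first batch: 9−4=5 conversions and 18−6=12 bounces.

5 conversions and 12 bounces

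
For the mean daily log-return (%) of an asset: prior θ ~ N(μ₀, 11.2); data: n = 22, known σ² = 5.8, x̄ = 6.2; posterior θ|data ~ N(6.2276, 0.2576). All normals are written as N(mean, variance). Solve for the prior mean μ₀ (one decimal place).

μ₀ = 7.4

With known observation variance, the Normal–Normal posterior has precision τ_n = τ₀ + n/σ² and mean μ_n = (τ₀μ₀ + (n/σ²)x̄)/τ_n.
Here τ₀ = 1/11.2 = 0.089286 and τ_data = 22/5.8 = 3.793103, so τ_n = 3.882389.
Rearranging for μ₀: μ₀ = (μ_n·τ_n − τ_data·x̄)/τ₀ = (6.2276·3.882389 − 3.793103·6.2) / 0.089286 = 0.660727/0.089286 ≈ 7.4.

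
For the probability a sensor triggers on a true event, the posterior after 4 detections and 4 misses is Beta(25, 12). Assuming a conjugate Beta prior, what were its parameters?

A Beta(a, b) prior with s successes and f failures in binomial data gives a Beta(a+s, b+f) posterior.
Subtract the data counts: 25−4=21, 12−4=8.

Beta(21, 8)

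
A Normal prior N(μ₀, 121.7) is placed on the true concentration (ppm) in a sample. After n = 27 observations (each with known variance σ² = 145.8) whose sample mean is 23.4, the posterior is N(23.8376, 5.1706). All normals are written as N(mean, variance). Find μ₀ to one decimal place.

The posterior mean is a precision-weighted average: μ_n = (τ₀μ₀ + τ_data·x̄)/(τ₀+τ_data), with τ₀=1/σ₀² and τ_data=n/σ².
Here τ₀ = 1/121.7 = 0.008217 and τ_data = 27/145.8 = 0.185185, so τ_n = 0.193402.
Rearranging for μ₀: μ₀ = (μ_n·τ_n − τ_data·x̄)/τ₀ = (23.8376·0.193402 − 0.185185·23.4) / 0.008217 = 0.276911/0.008217 ≈ 33.7.

μ₀ = 33.7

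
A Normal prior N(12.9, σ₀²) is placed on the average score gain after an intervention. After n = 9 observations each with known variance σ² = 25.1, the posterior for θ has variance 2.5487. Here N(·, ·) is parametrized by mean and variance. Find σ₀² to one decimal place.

σ₀² = 29.6

Posterior precision equals prior precision plus data precision: 1/σ_n² = 1/σ₀² + n/σ².
So 1/σ₀² = 1/2.5487 − 9/25.1 = 0.392357 − 0.358566 = 0.033791.
Hence σ₀² = 1/0.033791 ≈ 29.6.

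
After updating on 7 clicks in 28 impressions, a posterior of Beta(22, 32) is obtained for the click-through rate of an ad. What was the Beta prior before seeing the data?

Under Beta–binomial conjugacy the posterior parameters are (α+s, β+f).
So α = 22 − 7 = 15 and β = 32 − 21 = 11.

Beta(15, 11)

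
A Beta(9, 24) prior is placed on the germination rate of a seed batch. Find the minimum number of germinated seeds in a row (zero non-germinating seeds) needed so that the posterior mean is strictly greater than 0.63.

After k germinated seeds and 0 non-germinating seeds the posterior is Beta(9+k, 24), with mean (9+k)/(9+24+k).
Set (9+k)/(33+k) > 0.63 and solve: k > (0.63·33 − 9)/(1 − 0.63) = 31.865.
The smallest integer exceeding 31.865 is 32, and checking k=32: (41)/(65) = 0.6308 > 0.63.

k = 32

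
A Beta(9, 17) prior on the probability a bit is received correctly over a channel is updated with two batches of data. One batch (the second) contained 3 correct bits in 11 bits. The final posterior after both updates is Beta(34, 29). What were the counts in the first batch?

Because Beta–binomial updating is additive in the counts, the combined data contributed (α_post−α_prior, β_post−β_prior) successes and failures.
Total across both batches: 34−9=25 correct bits, 29−17=12 errors.
Subtract the second batch: 25−3=22 correct bits and 12−8=4 errors.

22 correct bits and 4 errors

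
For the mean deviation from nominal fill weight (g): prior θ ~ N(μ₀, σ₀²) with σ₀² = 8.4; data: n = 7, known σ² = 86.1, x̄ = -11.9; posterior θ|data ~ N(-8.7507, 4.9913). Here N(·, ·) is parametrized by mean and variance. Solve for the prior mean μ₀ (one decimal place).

μ₀ = -6.6

The posterior mean is a precision-weighted average: μ_n = (τ₀μ₀ + τ_data·x̄)/(τ₀+τ_data), with τ₀=1/σ₀² and τ_data=n/σ².
Here τ₀ = 1/8.4 = 0.119048 and τ_data = 7/86.1 = 0.081301, so τ_n = 0.200349.
Rearranging for μ₀: μ₀ = (μ_n·τ_n − τ_data·x̄)/τ₀ = (-8.7507·0.200349 − 0.081301·-11.9) / 0.119048 = -0.785712/0.119048 ≈ -6.6.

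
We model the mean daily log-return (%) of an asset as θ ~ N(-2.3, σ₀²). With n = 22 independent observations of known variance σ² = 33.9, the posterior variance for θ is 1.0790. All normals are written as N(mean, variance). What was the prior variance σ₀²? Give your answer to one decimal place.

For the Normal–Normal model with known σ², precisions add: τ_n = τ₀ + n/σ².
So 1/σ₀² = 1/1.0790 − 22/33.9 = 0.926784 − 0.648968 = 0.277816.
Hence σ₀² = 1/0.277816 ≈ 3.6.

σ₀² = 3.6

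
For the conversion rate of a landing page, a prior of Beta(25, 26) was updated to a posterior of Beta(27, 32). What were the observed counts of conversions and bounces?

2 conversions and 6 bounces

Under Beta–binomial conjugacy the posterior parameters are (a+s, b+f).
So s = 27 − 25 = 2 and f = 32 − 26 = 6.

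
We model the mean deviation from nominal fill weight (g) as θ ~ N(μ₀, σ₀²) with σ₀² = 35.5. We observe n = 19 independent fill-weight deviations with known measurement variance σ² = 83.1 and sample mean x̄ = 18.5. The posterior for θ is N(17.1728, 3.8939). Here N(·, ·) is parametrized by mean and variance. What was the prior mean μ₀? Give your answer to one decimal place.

With known observation variance, the Normal–Normal posterior has precision τ_n = τ₀ + n/σ² and mean μ_n = (τ₀μ₀ + (n/σ²)x̄)/τ_n.
Here τ₀ = 1/35.5 = 0.028169 and τ_data = 19/83.1 = 0.228640, so τ_n = 0.256809.
Rearranging for μ₀: μ₀ = (μ_n·τ_n − τ_data·x̄)/τ₀ = (17.1728·0.256809 − 0.228640·18.5) / 0.028169 = 0.180290/0.028169 ≈ 6.4.

μ₀ = 6.4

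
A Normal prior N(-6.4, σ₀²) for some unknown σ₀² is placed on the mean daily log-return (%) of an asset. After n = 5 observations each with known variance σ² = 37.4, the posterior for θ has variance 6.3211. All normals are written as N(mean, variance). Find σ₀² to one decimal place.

σ₀² = 40.8

Posterior precision equals prior precision plus data precision: 1/σ_n² = 1/σ₀² + n/σ².
So 1/σ₀² = 1/6.3211 − 5/37.4 = 0.158200 − 0.133690 = 0.024510.
Hence σ₀² = 1/0.024510 ≈ 40.8.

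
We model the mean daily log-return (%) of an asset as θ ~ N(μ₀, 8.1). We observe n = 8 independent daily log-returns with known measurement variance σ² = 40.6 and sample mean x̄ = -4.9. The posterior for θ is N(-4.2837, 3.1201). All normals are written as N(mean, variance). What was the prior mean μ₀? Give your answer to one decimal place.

μ₀ = -3.3

The posterior mean is a precision-weighted average: μ_n = (τ₀μ₀ + τ_data·x̄)/(τ₀+τ_data), with τ₀=1/σ₀² and τ_data=n/σ².
Here τ₀ = 1/8.1 = 0.123457 and τ_data = 8/40.6 = 0.197044, so τ_n = 0.320501.
Rearranging for μ₀: μ₀ = (μ_n·τ_n − τ_data·x̄)/τ₀ = (-4.2837·0.320501 − 0.197044·-4.9) / 0.123457 = -0.407415/0.123457 ≈ -3.3.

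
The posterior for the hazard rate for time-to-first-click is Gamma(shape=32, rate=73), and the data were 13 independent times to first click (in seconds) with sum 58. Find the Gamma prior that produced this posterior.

Gamma–exponential conjugacy: posterior shape = α + n, posterior rate = β + Σtᵢ.
So α = 32 − 13 = 19 and β = 73 − 58 = 15.

Gamma(shape=19, rate=15)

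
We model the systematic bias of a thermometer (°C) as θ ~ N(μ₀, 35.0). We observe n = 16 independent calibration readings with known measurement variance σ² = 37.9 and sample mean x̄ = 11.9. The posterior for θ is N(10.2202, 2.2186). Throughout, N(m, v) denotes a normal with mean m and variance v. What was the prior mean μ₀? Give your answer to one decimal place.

The posterior mean is a precision-weighted average: μ_n = (τ₀μ₀ + τ_data·x̄)/(τ₀+τ_data), with τ₀=1/σ₀² and τ_data=n/σ².
Here τ₀ = 1/35.0 = 0.028571 and τ_data = 16/37.9 = 0.422164, so τ_n = 0.450735.
Rearranging for μ₀: μ₀ = (μ_n·τ_n − τ_data·x̄)/τ₀ = (10.2202·0.450735 − 0.422164·11.9) / 0.028571 = -0.417150/0.028571 ≈ -14.6.

μ₀ = -14.6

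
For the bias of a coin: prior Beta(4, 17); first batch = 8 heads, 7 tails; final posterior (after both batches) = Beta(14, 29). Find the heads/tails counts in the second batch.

Sequential conjugate updates are equivalent to a single update on the pooled data, so total successes = posterior α − prior α and total failures = posterior β − prior β.
Total across both batches: 14−4=10 heads, 29−17=12 tails.
Subtract the first batch: 10−8=2 heads and 12−7=5 tails.

2 heads and 5 tails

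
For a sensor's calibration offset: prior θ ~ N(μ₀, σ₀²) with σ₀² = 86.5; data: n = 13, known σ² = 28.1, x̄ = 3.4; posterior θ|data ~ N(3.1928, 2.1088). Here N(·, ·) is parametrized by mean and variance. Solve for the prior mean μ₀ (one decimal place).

μ₀ = -5.1

The posterior mean is a precision-weighted average: μ_n = (τ₀μ₀ + τ_data·x̄)/(τ₀+τ_data), with τ₀=1/σ₀² and τ_data=n/σ².
Here τ₀ = 1/86.5 = 0.011561 and τ_data = 13/28.1 = 0.462633, so τ_n = 0.474194.
Rearranging for μ₀: μ₀ = (μ_n·τ_n − τ_data·x̄)/τ₀ = (3.1928·0.474194 − 0.462633·3.4) / 0.011561 = -0.058946/0.011561 ≈ -5.1.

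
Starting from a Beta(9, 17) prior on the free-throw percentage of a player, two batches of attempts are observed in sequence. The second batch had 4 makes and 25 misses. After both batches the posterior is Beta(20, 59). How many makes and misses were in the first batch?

7 makes and 17 misses

Because Beta–binomial updating is additive in the counts, the combined data contributed (α_post−α_prior, β_post−β_prior) successes and failures.
Total across both batches: 20−9=11 makes, 59−17=42 misses.
Subtract the second batch: 11−4=7 makes and 42−25=17 misses.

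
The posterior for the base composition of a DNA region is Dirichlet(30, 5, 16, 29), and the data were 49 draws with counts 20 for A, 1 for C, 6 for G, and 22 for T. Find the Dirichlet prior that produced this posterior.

For a Dirichlet(α) prior with multinomial counts c, the posterior is Dirichlet(α + c) componentwise.
Subtract each count from the matching posterior parameter: 30−20=10, 5−1=4, 16−6=10, 29−22=7.

Dirichlet(10, 4, 10, 7)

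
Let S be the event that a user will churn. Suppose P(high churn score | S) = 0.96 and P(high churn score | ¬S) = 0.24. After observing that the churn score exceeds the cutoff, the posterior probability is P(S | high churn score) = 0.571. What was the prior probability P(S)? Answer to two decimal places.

Bayes' rule in odds form gives O(S|E) = O(S)·[P(E|S)/P(E|¬S)], hence O(S) = O(S|E)/LR.
Posterior odds = 0.571/(1−0.571) = 1.3310. LR = 0.96/0.24 = 4.0000.
Prior odds = 1.3310/4.0000 = 0.3327, so P(S) = 0.3327/(1+0.3327) ≈ 0.25.

P(S) = 0.25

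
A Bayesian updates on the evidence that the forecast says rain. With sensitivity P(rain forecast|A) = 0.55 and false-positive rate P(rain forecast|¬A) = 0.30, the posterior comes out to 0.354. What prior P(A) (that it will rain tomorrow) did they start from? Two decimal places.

P(A) = 0.23

In odds form, posterior odds = prior odds × likelihood ratio, so prior odds = posterior odds ÷ LR.
Posterior odds = 0.354/(1−0.354) = 0.5480. LR = 0.55/0.30 = 1.8333.
Prior odds = 0.5480/1.8333 = 0.2989, so P(A) = 0.2989/(1+0.2989) ≈ 0.23.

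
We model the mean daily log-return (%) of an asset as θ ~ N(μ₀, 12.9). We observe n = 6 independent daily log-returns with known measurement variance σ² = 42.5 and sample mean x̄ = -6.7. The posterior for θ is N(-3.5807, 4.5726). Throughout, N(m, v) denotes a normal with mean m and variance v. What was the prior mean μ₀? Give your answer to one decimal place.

With known observation variance, the Normal–Normal posterior has precision τ_n = τ₀ + n/σ² and mean μ_n = (τ₀μ₀ + (n/σ²)x̄)/τ_n.
Here τ₀ = 1/12.9 = 0.077519 and τ_data = 6/42.5 = 0.141176, so τ_n = 0.218695.
Rearranging for μ₀: μ₀ = (μ_n·τ_n − τ_data·x̄)/τ₀ = (-3.5807·0.218695 − 0.141176·-6.7) / 0.077519 = 0.162798/0.077519 ≈ 2.1.

μ₀ = 2.1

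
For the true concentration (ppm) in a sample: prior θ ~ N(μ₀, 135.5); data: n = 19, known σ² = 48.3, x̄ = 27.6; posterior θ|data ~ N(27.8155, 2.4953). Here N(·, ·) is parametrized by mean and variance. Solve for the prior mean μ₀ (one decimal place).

μ₀ = 39.3

The posterior mean is a precision-weighted average: μ_n = (τ₀μ₀ + τ_data·x̄)/(τ₀+τ_data), with τ₀=1/σ₀² and τ_data=n/σ².
Here τ₀ = 1/135.5 = 0.007380 and τ_data = 19/48.3 = 0.393375, so τ_n = 0.400755.
Rearranging for μ₀: μ₀ = (μ_n·τ_n − τ_data·x̄)/τ₀ = (27.8155·0.400755 − 0.393375·27.6) / 0.007380 = 0.290051/0.007380 ≈ 39.3.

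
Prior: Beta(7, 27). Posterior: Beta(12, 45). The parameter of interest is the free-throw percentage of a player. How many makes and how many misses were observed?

Beta is conjugate to the binomial likelihood: posterior = Beta(α+s, β+f).
Match parameters: s=12−7=5, f=45−27=18.

5 makes and 18 misses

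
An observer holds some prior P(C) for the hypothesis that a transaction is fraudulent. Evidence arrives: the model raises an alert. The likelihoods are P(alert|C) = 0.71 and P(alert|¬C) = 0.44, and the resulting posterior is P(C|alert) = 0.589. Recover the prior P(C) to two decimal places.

P(C) = 0.47

In odds form, posterior odds = prior odds × likelihood ratio, so prior odds = posterior odds ÷ LR.
Posterior odds = 0.589/(1−0.589) = 1.4331. LR = 0.71/0.44 = 1.6136.
Prior odds = 1.4331/1.6136 = 0.8881, so P(C) = 0.8881/(1+0.8881) ≈ 0.47.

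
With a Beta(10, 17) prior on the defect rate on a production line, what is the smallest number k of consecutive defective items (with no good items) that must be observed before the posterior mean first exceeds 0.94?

After k defective items and 0 good items the posterior is Beta(10+k, 17), with mean (10+k)/(10+17+k).
Set (10+k)/(27+k) > 0.94 and solve: k > (0.94·27 − 10)/(1 − 0.94) = 256.333.
The smallest integer exceeding 256.333 is 257.

k = 257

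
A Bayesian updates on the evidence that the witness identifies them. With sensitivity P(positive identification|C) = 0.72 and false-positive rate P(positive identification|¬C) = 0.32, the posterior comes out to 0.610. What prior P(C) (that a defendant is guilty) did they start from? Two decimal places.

Bayes' rule in odds form gives O(C|E) = O(C)·[P(E|C)/P(E|¬C)], hence O(C) = O(C|E)/LR.
Posterior odds = 0.610/(1−0.610) = 1.5641. LR = 0.72/0.32 = 2.2500.
Prior odds = 1.5641/2.2500 = 0.6952, so P(C) = 0.6952/(1+0.6952) ≈ 0.41.

P(C) = 0.41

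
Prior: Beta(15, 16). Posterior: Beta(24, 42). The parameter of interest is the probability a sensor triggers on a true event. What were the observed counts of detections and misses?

Beta is conjugate to the binomial likelihood: posterior = Beta(α+s, β+f).
Match parameters: s=24−15=9, f=42−16=26.

9 detections and 26 misses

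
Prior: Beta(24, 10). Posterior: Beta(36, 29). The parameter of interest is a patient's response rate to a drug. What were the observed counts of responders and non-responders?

12 responders and 19 non-responders

Under Beta–binomial conjugacy the posterior parameters are (α+s, β+f).
So s = 36 − 24 = 12 and f = 29 − 10 = 19.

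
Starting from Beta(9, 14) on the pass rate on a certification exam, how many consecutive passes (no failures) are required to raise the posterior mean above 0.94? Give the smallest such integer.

k = 211

After k passes and 0 failures the posterior is Beta(9+k, 14), with mean (9+k)/(9+14+k).
Set (9+k)/(23+k) > 0.94 and solve: k > (0.94·23 − 9)/(1 − 0.94) = 210.333.
The smallest integer exceeding 210.333 is 211.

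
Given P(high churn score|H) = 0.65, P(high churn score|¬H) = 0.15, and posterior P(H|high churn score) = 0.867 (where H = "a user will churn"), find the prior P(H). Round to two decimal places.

P(H) = 0.60

In odds form, posterior odds = prior odds × likelihood ratio, so prior odds = posterior odds ÷ LR.
Posterior odds = 0.867/(1−0.867) = 6.5188. LR = 0.65/0.15 = 4.3333.
Prior odds = 6.5188/4.3333 = 1.5044, so P(H) = 1.5044/(1+1.5044) ≈ 0.60.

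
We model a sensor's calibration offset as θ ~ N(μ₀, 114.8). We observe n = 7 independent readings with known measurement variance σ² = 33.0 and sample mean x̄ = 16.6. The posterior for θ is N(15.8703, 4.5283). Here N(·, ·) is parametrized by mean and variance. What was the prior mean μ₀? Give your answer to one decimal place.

μ₀ = -1.9

The posterior mean is a precision-weighted average: μ_n = (τ₀μ₀ + τ_data·x̄)/(τ₀+τ_data), with τ₀=1/σ₀² and τ_data=n/σ².
Here τ₀ = 1/114.8 = 0.008711 and τ_data = 7/33.0 = 0.212121, so τ_n = 0.220832.
Rearranging for μ₀: μ₀ = (μ_n·τ_n − τ_data·x̄)/τ₀ = (15.8703·0.220832 − 0.212121·16.6) / 0.008711 = -0.016539/0.008711 ≈ -1.9.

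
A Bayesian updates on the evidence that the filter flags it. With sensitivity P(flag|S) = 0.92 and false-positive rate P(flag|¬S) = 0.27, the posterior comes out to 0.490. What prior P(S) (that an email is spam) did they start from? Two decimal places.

In odds form, posterior odds = prior odds × likelihood ratio, so prior odds = posterior odds ÷ LR.
Posterior odds = 0.490/(1−0.490) = 0.9608. LR = 0.92/0.27 = 3.4074.
Prior odds = 0.9608/3.4074 = 0.2820, so P(S) = 0.2820/(1+0.2820) ≈ 0.22.

P(S) = 0.22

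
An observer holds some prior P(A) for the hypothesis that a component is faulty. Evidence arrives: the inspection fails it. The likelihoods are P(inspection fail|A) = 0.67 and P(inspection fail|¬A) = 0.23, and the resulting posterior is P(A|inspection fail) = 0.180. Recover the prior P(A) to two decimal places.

Bayes' rule in odds form gives O(A|E) = O(A)·[P(E|A)/P(E|¬A)], hence O(A) = O(A|E)/LR.
Posterior odds = 0.180/(1−0.180) = 0.2195. LR = 0.67/0.23 = 2.9130.
Prior odds = 0.2195/2.9130 = 0.0754, so P(A) = 0.0754/(1+0.0754) ≈ 0.07.

P(A) = 0.07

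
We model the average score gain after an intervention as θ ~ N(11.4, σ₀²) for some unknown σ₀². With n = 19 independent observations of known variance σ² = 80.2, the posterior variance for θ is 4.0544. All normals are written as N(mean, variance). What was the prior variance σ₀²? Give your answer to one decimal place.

σ₀² = 102.7

For the Normal–Normal model with known σ², precisions add: τ_n = τ₀ + n/σ².
So 1/σ₀² = 1/4.0544 − 19/80.2 = 0.246646 − 0.236908 = 0.009738.
Hence σ₀² = 1/0.009738 ≈ 102.7.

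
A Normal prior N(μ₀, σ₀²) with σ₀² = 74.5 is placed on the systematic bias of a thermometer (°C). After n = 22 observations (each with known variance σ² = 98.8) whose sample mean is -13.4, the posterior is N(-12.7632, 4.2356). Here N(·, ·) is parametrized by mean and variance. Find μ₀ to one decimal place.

The posterior mean is a precision-weighted average: μ_n = (τ₀μ₀ + τ_data·x̄)/(τ₀+τ_data), with τ₀=1/σ₀² and τ_data=n/σ².
Here τ₀ = 1/74.5 = 0.013423 and τ_data = 22/98.8 = 0.222672, so τ_n = 0.236095.
Rearranging for μ₀: μ₀ = (μ_n·τ_n − τ_data·x̄)/τ₀ = (-12.7632·0.236095 − 0.222672·-13.4) / 0.013423 = -0.029523/0.013423 ≈ -2.2.

μ₀ = -2.2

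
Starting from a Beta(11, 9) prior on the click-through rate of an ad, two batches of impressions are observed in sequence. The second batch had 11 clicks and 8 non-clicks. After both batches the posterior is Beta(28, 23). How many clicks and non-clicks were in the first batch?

6 clicks and 6 non-clicks

Because Beta–binomial updating is additive in the counts, the combined data contributed (α_post−α_prior, β_post−β_prior) successes and failures.
Total across both batches: 28−11=17 clicks, 23−9=14 non-clicks.
Subtract the second batch: 17−11=6 clicks and 14−8=6 non-clicks.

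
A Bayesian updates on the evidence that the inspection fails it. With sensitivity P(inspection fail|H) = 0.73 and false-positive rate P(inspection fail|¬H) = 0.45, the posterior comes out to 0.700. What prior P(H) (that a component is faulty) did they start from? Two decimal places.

P(H) = 0.59

Bayes' rule in odds form gives O(H|E) = O(H)·[P(E|H)/P(E|¬H)], hence O(H) = O(H|E)/LR.
Posterior odds = 0.700/(1−0.700) = 2.3333. LR = 0.73/0.45 = 1.6222.
Prior odds = 2.3333/1.6222 = 1.4384, so P(H) = 1.4384/(1+1.4384) ≈ 0.59.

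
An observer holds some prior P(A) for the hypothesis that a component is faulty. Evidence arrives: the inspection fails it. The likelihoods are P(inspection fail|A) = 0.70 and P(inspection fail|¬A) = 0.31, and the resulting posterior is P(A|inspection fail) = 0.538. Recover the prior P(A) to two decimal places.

In odds form, posterior odds = prior odds × likelihood ratio, so prior odds = posterior odds ÷ LR.
Posterior odds = 0.538/(1−0.538) = 1.1645. LR = 0.70/0.31 = 2.2581.
Prior odds = 1.1645/2.2581 = 0.5157, so P(A) = 0.5157/(1+0.5157) ≈ 0.34.

P(A) = 0.34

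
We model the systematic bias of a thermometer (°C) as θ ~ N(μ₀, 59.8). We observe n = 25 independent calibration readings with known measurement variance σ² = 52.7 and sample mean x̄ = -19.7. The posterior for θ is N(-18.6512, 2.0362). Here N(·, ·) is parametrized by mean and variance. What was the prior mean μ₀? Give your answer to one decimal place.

With known observation variance, the Normal–Normal posterior has precision τ_n = τ₀ + n/σ² and mean μ_n = (τ₀μ₀ + (n/σ²)x̄)/τ_n.
Here τ₀ = 1/59.8 = 0.016722 and τ_data = 25/52.7 = 0.474383, so τ_n = 0.491105.
Rearranging for μ₀: μ₀ = (μ_n·τ_n − τ_data·x̄)/τ₀ = (-18.6512·0.491105 − 0.474383·-19.7) / 0.016722 = 0.185648/0.016722 ≈ 11.1.

μ₀ = 11.1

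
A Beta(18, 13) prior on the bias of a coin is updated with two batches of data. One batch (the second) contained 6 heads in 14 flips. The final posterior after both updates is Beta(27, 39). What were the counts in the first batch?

3 heads and 18 tails

Sequential conjugate updates are equivalent to a single update on the pooled data, so total successes = posterior α − prior α and total failures = posterior β − prior β.
Total across both batches: 27−18=9 heads, 39−13=26 tails.
Subtract the second batch: 9−6=3 heads and 26−8=18 tails.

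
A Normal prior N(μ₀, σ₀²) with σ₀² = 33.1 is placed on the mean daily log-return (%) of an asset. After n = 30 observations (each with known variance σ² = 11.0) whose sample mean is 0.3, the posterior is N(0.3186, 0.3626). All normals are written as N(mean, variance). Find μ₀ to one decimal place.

μ₀ = 2.0

With known observation variance, the Normal–Normal posterior has precision τ_n = τ₀ + n/σ² and mean μ_n = (τ₀μ₀ + (n/σ²)x̄)/τ_n.
Here τ₀ = 1/33.1 = 0.030211 and τ_data = 30/11.0 = 2.727273, so τ_n = 2.757484.
Rearranging for μ₀: μ₀ = (μ_n·τ_n − τ_data·x̄)/τ₀ = (0.3186·2.757484 − 2.727273·0.3) / 0.030211 = 0.060353/0.030211 ≈ 2.0.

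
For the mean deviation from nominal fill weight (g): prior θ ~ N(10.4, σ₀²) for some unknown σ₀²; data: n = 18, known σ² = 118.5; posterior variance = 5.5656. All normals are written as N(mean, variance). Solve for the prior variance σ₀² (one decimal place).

σ₀² = 36.0

Posterior precision equals prior precision plus data precision: 1/σ_n² = 1/σ₀² + n/σ².
So 1/σ₀² = 1/5.5656 − 18/118.5 = 0.179675 − 0.151899 = 0.027776.
Hence σ₀² = 1/0.027776 ≈ 36.0.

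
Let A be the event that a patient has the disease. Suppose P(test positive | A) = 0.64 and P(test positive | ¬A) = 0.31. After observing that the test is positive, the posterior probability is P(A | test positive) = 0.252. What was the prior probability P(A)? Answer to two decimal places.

In odds form, posterior odds = prior odds × likelihood ratio, so prior odds = posterior odds ÷ LR.
Posterior odds = 0.252/(1−0.252) = 0.3369. LR = 0.64/0.31 = 2.0645.
Prior odds = 0.3369/2.0645 = 0.1632, so P(A) = 0.1632/(1+0.1632) ≈ 0.14.

P(A) = 0.14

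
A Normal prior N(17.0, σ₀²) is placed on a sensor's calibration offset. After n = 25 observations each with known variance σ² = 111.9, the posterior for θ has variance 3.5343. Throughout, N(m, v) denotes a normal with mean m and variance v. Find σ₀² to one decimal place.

σ₀² = 16.8

Posterior precision equals prior precision plus data precision: 1/σ_n² = 1/σ₀² + n/σ².
So 1/σ₀² = 1/3.5343 − 25/111.9 = 0.282941 − 0.223414 = 0.059527.
Hence σ₀² = 1/0.059527 ≈ 16.8.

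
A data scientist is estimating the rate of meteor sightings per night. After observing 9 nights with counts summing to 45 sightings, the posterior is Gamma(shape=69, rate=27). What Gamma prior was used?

Gamma–Poisson conjugacy: posterior shape = α + Σxᵢ, posterior rate = β + n.
So α = 69 − 45 = 24 and β = 27 − 9 = 18.

Gamma(shape=24, rate=18)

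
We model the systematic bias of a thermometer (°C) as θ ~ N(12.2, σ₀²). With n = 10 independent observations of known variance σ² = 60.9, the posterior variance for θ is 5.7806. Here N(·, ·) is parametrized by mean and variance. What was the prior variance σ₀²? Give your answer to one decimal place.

σ₀² = 113.8

Posterior precision equals prior precision plus data precision: 1/σ_n² = 1/σ₀² + n/σ².
So 1/σ₀² = 1/5.7806 − 10/60.9 = 0.172992 − 0.164204 = 0.008788.
Hence σ₀² = 1/0.008788 ≈ 113.8.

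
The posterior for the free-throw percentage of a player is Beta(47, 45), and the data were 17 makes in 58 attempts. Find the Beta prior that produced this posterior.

Beta(30, 4)

A Beta(a, b) prior with s successes and f failures in binomial data gives a Beta(a+s, b+f) posterior.
Subtract the data counts: 47−17=30, 45−41=4.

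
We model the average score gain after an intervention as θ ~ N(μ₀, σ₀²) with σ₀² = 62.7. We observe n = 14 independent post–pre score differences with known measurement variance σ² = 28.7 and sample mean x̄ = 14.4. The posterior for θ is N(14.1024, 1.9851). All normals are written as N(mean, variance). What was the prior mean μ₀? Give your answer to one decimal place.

μ₀ = 5.0

The posterior mean is a precision-weighted average: μ_n = (τ₀μ₀ + τ_data·x̄)/(τ₀+τ_data), with τ₀=1/σ₀² and τ_data=n/σ².
Here τ₀ = 1/62.7 = 0.015949 and τ_data = 14/28.7 = 0.487805, so τ_n = 0.503754.
Rearranging for μ₀: μ₀ = (μ_n·τ_n − τ_data·x̄)/τ₀ = (14.1024·0.503754 − 0.487805·14.4) / 0.015949 = 0.079748/0.015949 ≈ 5.0.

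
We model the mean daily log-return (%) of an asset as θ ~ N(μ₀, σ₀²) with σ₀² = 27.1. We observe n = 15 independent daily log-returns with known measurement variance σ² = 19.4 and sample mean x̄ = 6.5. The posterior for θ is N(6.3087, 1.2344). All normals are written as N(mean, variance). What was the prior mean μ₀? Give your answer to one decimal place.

With known observation variance, the Normal–Normal posterior has precision τ_n = τ₀ + n/σ² and mean μ_n = (τ₀μ₀ + (n/σ²)x̄)/τ_n.
Here τ₀ = 1/27.1 = 0.036900 and τ_data = 15/19.4 = 0.773196, so τ_n = 0.810096.
Rearranging for μ₀: μ₀ = (μ_n·τ_n − τ_data·x̄)/τ₀ = (6.3087·0.810096 − 0.773196·6.5) / 0.036900 = 0.084879/0.036900 ≈ 2.3.

μ₀ = 2.3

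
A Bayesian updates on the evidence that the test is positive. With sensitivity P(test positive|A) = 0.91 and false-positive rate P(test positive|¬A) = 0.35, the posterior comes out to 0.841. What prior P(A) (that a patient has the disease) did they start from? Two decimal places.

P(A) = 0.67

Bayes' rule in odds form gives O(A|E) = O(A)·[P(E|A)/P(E|¬A)], hence O(A) = O(A|E)/LR.
Posterior odds = 0.841/(1−0.841) = 5.2893. LR = 0.91/0.35 = 2.6000.
Prior odds = 5.2893/2.6000 = 2.0343, so P(A) = 2.0343/(1+2.0343) ≈ 0.67.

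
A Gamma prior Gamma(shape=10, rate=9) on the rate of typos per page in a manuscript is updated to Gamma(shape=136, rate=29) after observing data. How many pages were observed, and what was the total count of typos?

A Gamma(α, β) prior (rate parametrization) on a Poisson rate with n observations summing to S gives posterior Gamma(α+S, β+n).
Matching: Σxᵢ = 136 − 10 = 126 and n = 29 − 9 = 20.

n = 20 pages with total 126 typos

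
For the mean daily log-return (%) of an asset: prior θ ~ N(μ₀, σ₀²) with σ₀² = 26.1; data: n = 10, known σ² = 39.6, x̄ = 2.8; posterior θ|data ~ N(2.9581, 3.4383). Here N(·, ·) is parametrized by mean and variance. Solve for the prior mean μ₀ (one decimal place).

The posterior mean is a precision-weighted average: μ_n = (τ₀μ₀ + τ_data·x̄)/(τ₀+τ_data), with τ₀=1/σ₀² and τ_data=n/σ².
Here τ₀ = 1/26.1 = 0.038314 and τ_data = 10/39.6 = 0.252525, so τ_n = 0.290839.
Rearranging for μ₀: μ₀ = (μ_n·τ_n − τ_data·x̄)/τ₀ = (2.9581·0.290839 − 0.252525·2.8) / 0.038314 = 0.153261/0.038314 ≈ 4.0.

μ₀ = 4.0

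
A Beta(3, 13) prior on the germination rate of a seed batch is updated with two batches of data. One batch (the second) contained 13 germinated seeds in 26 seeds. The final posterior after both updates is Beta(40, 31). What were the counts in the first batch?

24 germinated seeds and 5 non-germinating seeds

Because Beta–binomial updating is additive in the counts, the combined data contributed (α_post−α_prior, β_post−β_prior) successes and failures.
Total across both batches: 40−3=37 germinated seeds, 31−13=18 non-germinating seeds.
Subtract the second batch: 37−13=24 germinated seeds and 18−13=5 non-germinating seeds.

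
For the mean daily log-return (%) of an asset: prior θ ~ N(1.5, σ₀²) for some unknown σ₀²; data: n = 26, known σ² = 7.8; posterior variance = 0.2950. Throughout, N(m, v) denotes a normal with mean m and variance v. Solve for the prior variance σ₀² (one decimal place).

Posterior precision equals prior precision plus data precision: 1/σ_n² = 1/σ₀² + n/σ².
So 1/σ₀² = 1/0.2950 − 26/7.8 = 3.389831 − 3.333333 = 0.056498.
Hence σ₀² = 1/0.056498 ≈ 17.7.

σ₀² = 17.7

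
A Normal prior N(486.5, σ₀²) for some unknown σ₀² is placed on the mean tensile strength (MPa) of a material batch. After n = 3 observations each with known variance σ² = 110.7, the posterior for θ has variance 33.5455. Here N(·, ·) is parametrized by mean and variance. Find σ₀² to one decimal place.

For the Normal–Normal model with known σ², precisions add: τ_n = τ₀ + n/σ².
So 1/σ₀² = 1/33.5455 − 3/110.7 = 0.029810 − 0.027100 = 0.002710.
Hence σ₀² = 1/0.002710 ≈ 369.0.

σ₀² = 369.0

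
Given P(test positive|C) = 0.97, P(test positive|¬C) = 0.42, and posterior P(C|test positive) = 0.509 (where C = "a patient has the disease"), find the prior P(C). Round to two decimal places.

P(C) = 0.31

In odds form, posterior odds = prior odds × likelihood ratio, so prior odds = posterior odds ÷ LR.
Posterior odds = 0.509/(1−0.509) = 1.0367. LR = 0.97/0.42 = 2.3095.
Prior odds = 1.0367/2.3095 = 0.4489, so P(C) = 0.4489/(1+0.4489) ≈ 0.31.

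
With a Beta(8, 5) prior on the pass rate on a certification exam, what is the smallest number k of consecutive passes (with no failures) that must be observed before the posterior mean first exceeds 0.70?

After k passes and 0 failures the posterior is Beta(8+k, 5), with mean (8+k)/(8+5+k).
Set (8+k)/(13+k) > 0.70 and solve: k > (0.70·13 − 8)/(1 − 0.70) = 3.667.
The smallest integer exceeding 3.667 is 4.

k = 4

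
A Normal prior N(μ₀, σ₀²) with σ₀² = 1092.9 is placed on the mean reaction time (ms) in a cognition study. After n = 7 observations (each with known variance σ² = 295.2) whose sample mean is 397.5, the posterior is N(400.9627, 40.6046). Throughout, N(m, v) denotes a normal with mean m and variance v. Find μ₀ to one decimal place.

With known observation variance, the Normal–Normal posterior has precision τ_n = τ₀ + n/σ² and mean μ_n = (τ₀μ₀ + (n/σ²)x̄)/τ_n.
Here τ₀ = 1/1092.9 = 0.000915 and τ_data = 7/295.2 = 0.023713, so τ_n = 0.024628.
Rearranging for μ₀: μ₀ = (μ_n·τ_n − τ_data·x̄)/τ₀ = (400.9627·0.024628 − 0.023713·397.5) / 0.000915 = 0.448992/0.000915 ≈ 490.7.

μ₀ = 490.7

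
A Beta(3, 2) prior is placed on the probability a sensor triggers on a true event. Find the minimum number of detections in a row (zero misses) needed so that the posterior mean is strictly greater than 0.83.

After k detections and 0 misses the posterior is Beta(3+k, 2), with mean (3+k)/(3+2+k).
Set (3+k)/(5+k) > 0.83 and solve: k > (0.83·5 − 3)/(1 − 0.83) = 6.765.
The smallest integer exceeding 6.765 is 7, and checking k=7: (10)/(12) = 0.8333 > 0.83.

k = 7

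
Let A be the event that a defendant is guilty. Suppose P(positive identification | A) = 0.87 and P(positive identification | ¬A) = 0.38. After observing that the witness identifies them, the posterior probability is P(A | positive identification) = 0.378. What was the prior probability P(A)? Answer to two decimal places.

Bayes' rule in odds form gives O(A|E) = O(A)·[P(E|A)/P(E|¬A)], hence O(A) = O(A|E)/LR.
Posterior odds = 0.378/(1−0.378) = 0.6077. LR = 0.87/0.38 = 2.2895.
Prior odds = 0.6077/2.2895 = 0.2654, so P(A) = 0.2654/(1+0.2654) ≈ 0.21.

P(A) = 0.21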